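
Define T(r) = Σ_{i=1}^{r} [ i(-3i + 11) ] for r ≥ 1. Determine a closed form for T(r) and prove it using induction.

T(r) = -r(r - 5)(r + 1)

We claim T(r) = -r(r - 5)(r + 1) for all r ≥ 1.
Base step (r = 1): T(1) = 8, and the closed form gives 8. They agree.
Inductive step: assume the claim holds for r = i, so T(i) = i(-i^2 + 4i + 5).
Then T(i+1) = T(i) + (-(i + 1)(3i - 8)) = (i(-i^2 + 4i + 5)) + (-(i + 1)(3i - 8)).
Simplifying, T(i+1) = -(i - 4)(i + 1)(i + 2) = -(i+1)((i+1) - 5)((i+1) + 1),
which is the closed form with r = i+1.
By induction, the statement is established for all r ≥ 1.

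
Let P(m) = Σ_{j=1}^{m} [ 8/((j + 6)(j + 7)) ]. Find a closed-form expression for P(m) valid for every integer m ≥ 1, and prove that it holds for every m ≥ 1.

We claim P(m) = 8m/(7(m + 7)) for all m ≥ 1.
Base step (m = 1): P(1) = 1/7, and the closed form gives 1/7. They agree.
Inductive step: assume the claim holds for m = j, so P(j) = 8j/(7(j + 7)).
Then P(j+1) = P(j) + (8/((j + 7)(j + 8))) = (8j/(7(j + 7))) + (8/((j + 7)(j + 8))).
Simplifying, P(j+1) = 8(j + 1)/(7(j + 8)) = 8(j+1)/(7((j+1) + 7)),
which is the closed form with m = j+1.
Hence, by induction on m, the claim holds for every m ≥ 1.

P(m) = 8m/(7(m + 7))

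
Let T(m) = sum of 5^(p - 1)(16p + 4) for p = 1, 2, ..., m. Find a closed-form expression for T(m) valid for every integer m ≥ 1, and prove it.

We claim T(m) = 4·5^m·m for all m ≥ 1.
Base case (m = 1): T(1) = 20, and the closed form gives 20. They agree.
Suppose the result is true for m = p, so T(p) = 4·5^p·p.
Then T(p+1) = T(p) + (5^p(16p + 20)) = (4·5^p·p) + (5^p(16p + 20)).
Simplifying, T(p+1) = 20·5^p(p + 1) = 4·5^(p+1)·(p+1),
which is the closed form with m = p+1.
By the principle of mathematical induction, the result holds for all m ≥ 1.

T(m) = 4·5^m·m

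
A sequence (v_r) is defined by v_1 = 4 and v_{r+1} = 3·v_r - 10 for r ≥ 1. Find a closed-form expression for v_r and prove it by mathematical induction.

Computing the first terms: v_1 = 4, v_2 = 2, v_3 = -4. This suggests v_r = -3^(r - 1) + 5.
When r = 1: the formula gives 4 = 4 = v_1.
Suppose the result is true for r = i, so v_i = -3^(i - 1) + 5.
Then v_{i+1} = 3·v_i - 10 = 3·(-3^(i - 1) + 5) - 10 = -3^i + 5 = -3^((i+1) - 1) + 5,
which is the claimed formula at r = i+1.
By the principle of mathematical induction, the result holds for all r ≥ 1.

v_r = -3^(r - 1) + 5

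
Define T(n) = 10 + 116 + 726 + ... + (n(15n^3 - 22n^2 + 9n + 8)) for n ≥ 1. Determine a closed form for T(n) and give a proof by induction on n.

T(n) = n(n + 1)(3n^3 - n^2 - 2n + 5)

We claim T(n) = n(n + 1)(3n^3 - n^2 - 2n + 5) for all n ≥ 1.
When n = 1: T(1) = 10, and the closed form gives 10. They agree.
Inductive step: assume the claim holds for n = p, so T(p) = p(3p^4 + 2p^3 - 3p^2 + 3p + 5).
Then T(p+1) = T(p) + (15p^4 + 38p^3 + 33p^2 + 20p + 10) = (p(3p^4 + 2p^3 - 3p^2 + 3p + 5)) + (15p^4 + 38p^3 + 33p^2 + 20p + 10).
Simplifying, T(p+1) = (p + 1)(p + 2)(3p^3 + 8p^2 + 5p + 5) = (p+1)((p+1) + 1)(3(p+1)^3 - (p+1)^2 - 2(p+1) + 5),
which is the closed form with n = p+1.
By the principle of mathematical induction, the result holds for all n ≥ 1.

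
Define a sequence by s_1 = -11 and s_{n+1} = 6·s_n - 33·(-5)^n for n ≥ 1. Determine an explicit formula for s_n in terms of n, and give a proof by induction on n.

Computing the first terms: s_1 = -11, s_2 = 99, s_3 = -231. This suggests s_n = 3(-5)^n + 4·6^(n - 1).
Base case (n = 1): the formula gives -11 = -11 = s_1.
Inductive step: assume the claim holds for n = r, so s_r = 3(-5)^r + 4·6^(r - 1).
Then s_{r+1} = 6·s_r - 33·(-5)^r = 6·(3(-5)^r + 4·6^(r - 1)) - 33·(-5)^r = 3(-5)^(r + 1) + 4·6^r = 3(-5)^(r+1) + 4·6^((r+1) - 1),
which is the claimed formula at n = r+1.
By the principle of mathematical induction, the result holds for all n ≥ 1.

s_n = 3(-5)^n + 4·6^(n - 1)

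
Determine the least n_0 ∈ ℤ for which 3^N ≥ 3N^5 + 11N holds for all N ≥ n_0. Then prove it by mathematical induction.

n_0 = 13

At N = 12: 531441 < 746628, so the inequality fails and n_0 ≥ 13. We prove 3^N ≥ 3N^5 + 11N for all N ≥ 13.
Base step (N = 13): 3^N = 1594323 and 3N^5 + 11N = 1114022, so 1594323 ≥ 1114022.
For the inductive step, assume it holds for an arbitrary p ≥ 13, so 3^p ≥ 3p^5 + 11p.
Then 3^(p + 1) = 3·(3^p) ≥ 3·(3p^5 + 11p).
Also, for p ≥ 13 we have 3·(3p^5 + 11p) ≥ 3(p+1)^5 + 11(p+1), since 3·(3p^5 + 11p) − (3(p+1)^5 + 11(p+1)) = 6p^5 - 15p^4 - 30p^3 - 30p^2 + 7p - 14, which is nonnegative for all p ≥ 13.
Combining, 3^(p + 1) ≥ 3(p+1)^5 + 11(p+1).
By induction, the statement is established for all N ≥ 13.
Hence the smallest such n_0 is 13.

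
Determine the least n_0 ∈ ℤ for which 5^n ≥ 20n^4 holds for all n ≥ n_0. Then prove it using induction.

At n = 6: 15625 < 25920, so the inequality fails and n_0 ≥ 7. We prove 5^n ≥ 20n^4 for all n ≥ 7.
For the base case n = 7: 5^n = 78125 and 20n^4 = 48020, so 78125 ≥ 48020.
Inductive step: assume the claim holds for n = m, so 5^m ≥ 20m^4.
Then 5^(m + 1) = 5·(5^m) ≥ 5·(20m^4).
Also, for m ≥ 7 we have 5·(20m^4) ≥ 20(m+1)^4, since 5 ≥ (1 + 1/m)^4 for all m ≥ 7.
Combining, 5^(m + 1) ≥ 20(m+1)^4.
By induction, the statement is established for all n ≥ 7.
Hence the smallest such n_0 is 7.

n_0 = 7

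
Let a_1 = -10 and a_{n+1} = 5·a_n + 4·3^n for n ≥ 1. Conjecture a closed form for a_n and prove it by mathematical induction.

a_n = -2·3^n - 4·5^(n - 1)

Computing the first terms: a_1 = -10, a_2 = -38, a_3 = -154. This suggests a_n = -2·3^n - 4·5^(n - 1).
For the base case n = 1: the formula gives -10 = -10 = a_1.
For the inductive step, assume it holds for an arbitrary i ≥ 1, so a_i = -2·3^i - 4·5^(i - 1).
Then a_{i+1} = 5·a_i + 4·3^i = 5·(-2·3^i - 4·5^(i - 1)) + 4·3^i = -2·3^(i + 1) - 4·5^i = -2·3^(i+1) - 4·5^((i+1) - 1),
which is the claimed formula at n = i+1.
This completes the induction.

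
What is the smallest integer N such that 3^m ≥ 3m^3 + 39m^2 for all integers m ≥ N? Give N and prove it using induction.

At m = 7: 2187 < 2940, so the inequality fails and N ≥ 8. We prove 3^m ≥ 3m^3 + 39m^2 for all m ≥ 8.
Base case (m = 8): 3^m = 6561 and 3m^3 + 39m^2 = 4032, so 6561 ≥ 4032.
For the inductive step, assume it holds for an arbitrary p ≥ 8, so 3^p ≥ 3p^3 + 39p^2.
Then 3^(p + 1) = 3·(3^p) ≥ 3·(3p^3 + 39p^2).
Also, for p ≥ 8 we have 3·(3p^3 + 39p^2) ≥ 3(p+1)^3 + 39(p+1)^2, since 3·(3p^3 + 39p^2) − (3(p+1)^3 + 39(p+1)^2) = 6p^3 + 69p^2 - 87p - 42, which is nonnegative for all p ≥ 8.
Combining, 3^(p + 1) ≥ 3(p+1)^3 + 39(p+1)^2.
This completes the induction.
Hence the smallest such N is 8.

N = 8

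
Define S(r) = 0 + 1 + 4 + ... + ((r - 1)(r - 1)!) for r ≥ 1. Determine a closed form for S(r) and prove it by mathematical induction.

S(r) = r! - 1

We claim S(r) = r! - 1 for all r ≥ 1.
When r = 1: S(1) = 0, and the closed form gives 0. They agree.
For the inductive step, assume it holds for an arbitrary j ≥ 1, so S(j) = j! - 1.
Then S(j+1) = S(j) + (j·j!) = (j! - 1) + (j·j!).
Simplifying, S(j+1) = (j+1)! - 1,
which is the closed form with r = j+1.
Hence, by induction on r, the claim holds for every r ≥ 1.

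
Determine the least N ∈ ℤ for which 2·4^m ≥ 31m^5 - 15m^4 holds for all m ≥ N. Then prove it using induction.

N = 11

At m = 10: 2097152 < 2950000, so the inequality fails and N ≥ 11. We prove 2·4^m ≥ 31m^5 - 15m^4 for all m ≥ 11.
When m = 11: 2·4^m = 8388608 and 31m^5 - 15m^4 = 4772966, so 8388608 ≥ 4772966.
Inductive step: suppose the statement holds for some i ≥ 11, so 2·4^i ≥ 31i^5 - 15i^4.
Then 2·4^(i + 1) = 4·(2·4^i) ≥ 4·(31i^5 - 15i^4).
Also, for i ≥ 11 we have 4·(31i^5 - 15i^4) ≥ 31(i+1)^5 - 15(i+1)^4, since 4·(31i^5 - 15i^4) − (31(i+1)^5 - 15(i+1)^4) = 93i^5 - 200i^4 - 250i^3 - 220i^2 - 95i - 16, which is nonnegative for all i ≥ 11.
Combining, 2·4^(i + 1) ≥ 31(i+1)^5 - 15(i+1)^4.
By the principle of mathematical induction, the result holds for all m ≥ 11.
Hence the smallest such N is 11.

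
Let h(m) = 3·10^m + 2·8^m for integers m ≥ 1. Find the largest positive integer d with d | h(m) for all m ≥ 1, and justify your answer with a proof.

Computing the first values: h(1) = 46 and h(2) = 428; gcd(46, 428) = 2, so d ≤ 2.
We prove 2 | 3·10^m + 2·8^m for all m ≥ 1 by induction on m.
For the base case m = 1: h(1) = 46 = 2·(23), so 2 | h(1).
Suppose the result is true for m = i, i.e. 2 | h(i). Then
h(i+1) − 10·h(i) = (3·10^(i+1) + 2·8^(i+1)) − 10·(3·10^i + 2·8^i) = (2)·8^i·(8 − 10) = (-4)·8^i. Since 2 | h(i) by the inductive hypothesis, 2 | 10·h(i); and 2 | -4 since -4 = 2·-2. Therefore 2 | h(i+1).
This completes the induction.
Therefore the largest such d is 2.

d = 2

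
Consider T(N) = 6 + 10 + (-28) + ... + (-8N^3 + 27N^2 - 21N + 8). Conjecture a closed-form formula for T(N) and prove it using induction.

We claim T(N) = -N(2N^3 - 5N^2 - N - 2) for all N ≥ 1.
Base step (N = 1): T(1) = 6, and the closed form gives 6. They agree.
Suppose the result is true for N = j, so T(j) = j(-2j^3 + 5j^2 + j + 2).
Then T(j+1) = T(j) + (-8j^3 + 3j^2 + 9j + 6) = (j(-2j^3 + 5j^2 + j + 2)) + (-8j^3 + 3j^2 + 9j + 6).
Simplifying, T(j+1) = -(j + 1)(2j^3 + j^2 - 5j - 6) = -(j+1)(2(j+1)^3 - 5(j+1)^2 - (j+1) - 2),
which is the closed form with N = j+1.
This completes the induction.

T(N) = -N(2N^3 - 5N^2 - N - 2)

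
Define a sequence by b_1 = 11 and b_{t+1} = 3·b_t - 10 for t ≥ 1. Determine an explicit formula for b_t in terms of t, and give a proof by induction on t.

b_t = 2·3^t + 5

Computing the first terms: b_1 = 11, b_2 = 23, b_3 = 59. This suggests b_t = 2·3^t + 5.
For the base case t = 1: the formula gives 11 = 11 = b_1.
Inductive step: suppose the statement holds for some i ≥ 1, so b_i = 2·3^i + 5.
Then b_{i+1} = 3·b_i - 10 = 3·(2·3^i + 5) - 10 = 2·3^(i + 1) + 5,
which is the claimed formula at t = i+1.
By the principle of mathematical induction, the result holds for all t ≥ 1.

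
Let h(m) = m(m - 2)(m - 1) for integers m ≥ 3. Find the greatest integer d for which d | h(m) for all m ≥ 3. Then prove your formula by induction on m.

d = 6

Computing the first values: h(3) = 6 and h(4) = 24; gcd(6, 24) = 6, so d ≤ 6.
We prove 6 | m(m - 2)(m - 1) for all m ≥ 3 by induction on m.
For the base case m = 3: h(3) = 6 = 6·(1), so 6 | h(3).
Inductive step: suppose the statement holds for some r ≥ 3, i.e. 6 | h(r). Then
h(r+1) − h(r) = (r-1)·r·(r+1) − (r-2)·(r-1)·r = (r-1)·r·[(r+1) − (r-2)] = 3·(r-1)·r. The product of 2 consecutive integers is divisible by (2)! = 2, so h(r+1) − h(r) is divisible by 3·2 = 6. By the inductive hypothesis 6 | h(r), hence 6 | h(r+1).
By induction, the statement is established for all m ≥ 3.
Therefore the largest such d is 6.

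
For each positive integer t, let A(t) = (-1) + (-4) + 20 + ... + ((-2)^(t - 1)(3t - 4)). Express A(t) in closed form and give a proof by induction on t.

A(t) = (-2)^t(-t + 1) - 1

We claim A(t) = (-2)^t(-t + 1) - 1 for all t ≥ 1.
Base step (t = 1): A(1) = -1, and the closed form gives -1. They agree.
Inductive step: assume the claim holds for t = p, so A(p) = (-2)^p(-p + 1) - 1.
Then A(p+1) = A(p) + ((-2)^p(3p - 1)) = ((-2)^p(-p + 1) - 1) + ((-2)^p(3p - 1)).
Simplifying, A(p+1) = 2(-2)^p·p - 1 = (-2)^(p+1)(-(p+1) + 1) - 1,
which is the closed form with t = p+1.
By induction, the statement is established for all t ≥ 1.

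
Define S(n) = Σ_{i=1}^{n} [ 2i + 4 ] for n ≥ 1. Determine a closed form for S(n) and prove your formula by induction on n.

S(n) = n(n + 5)

We claim S(n) = n(n + 5) for all n ≥ 1.
Base step (n = 1): S(1) = 6, and the closed form gives 6. They agree.
Inductive step: suppose the statement holds for some i ≥ 1, so S(i) = i(i + 5).
Then S(i+1) = S(i) + (2i + 6) = (i(i + 5)) + (2i + 6).
Simplifying, S(i+1) = (i + 1)(i + 6) = (i+1)((i+1) + 5),
which is the closed form with n = i+1.
Hence, by induction on n, the claim holds for every n ≥ 1.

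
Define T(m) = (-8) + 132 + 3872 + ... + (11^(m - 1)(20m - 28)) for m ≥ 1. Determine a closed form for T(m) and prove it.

We claim T(m) = 11^m(2m - 3) + 3 for all m ≥ 1.
For the base case m = 1: T(1) = -8, and the closed form gives -8. They agree.
Suppose the result is true for m = i, so T(i) = 11^i(2i - 3) + 3.
Then T(i+1) = T(i) + (11^i(20i - 8)) = (11^i(2i - 3) + 3) + (11^i(20i - 8)).
Simplifying, T(i+1) = 22·11^i·i - 11·11^i + 3 = 11^(i+1)(2(i+1) - 3) + 3,
which is the closed form with m = i+1.
This completes the induction.

T(m) = 11^m(2m - 3) + 3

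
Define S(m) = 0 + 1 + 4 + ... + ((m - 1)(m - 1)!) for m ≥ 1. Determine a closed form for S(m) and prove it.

We claim S(m) = m! - 1 for all m ≥ 1.
Base case (m = 1): S(1) = 0, and the closed form gives 0. They agree.
Inductive step: assume the claim holds for m = j, so S(j) = j! - 1.
Then S(j+1) = S(j) + (j·j!) = (j! - 1) + (j·j!).
Simplifying, S(j+1) = (j+1)! - 1,
which is the closed form with m = j+1.
By the principle of mathematical induction, the result holds for all m ≥ 1.

S(m) = m! - 1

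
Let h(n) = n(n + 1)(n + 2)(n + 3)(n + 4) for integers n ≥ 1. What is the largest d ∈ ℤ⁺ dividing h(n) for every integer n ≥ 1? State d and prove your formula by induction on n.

Computing the first values: h(1) = 120 and h(2) = 720; gcd(120, 720) = 120, so d ≤ 120.
We prove 120 | n(n + 1)(n + 2)(n + 3)(n + 4) for all n ≥ 1 by induction on n.
When n = 1: h(1) = 120 = 120·(1), so 120 | h(1).
For the inductive step, assume it holds for an arbitrary k ≥ 1, i.e. 120 | h(k). Then
h(k+1) − h(k) = (k+1)·(k+2)·(k+3)·(k+4)·(k+5) − k·(k+1)·(k+2)·(k+3)·(k+4) = (k+1)·(k+2)·(k+3)·(k+4)·[(k+5) − k] = 5·(k+1)·(k+2)·(k+3)·(k+4). The product of 4 consecutive integers is divisible by (4)! = 24, so h(k+1) − h(k) is divisible by 5·24 = 120. By the inductive hypothesis 120 | h(k), hence 120 | h(k+1).
This completes the induction.
Therefore the largest such d is 120.

d = 120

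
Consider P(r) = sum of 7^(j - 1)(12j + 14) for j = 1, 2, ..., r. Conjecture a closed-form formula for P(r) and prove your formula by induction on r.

P(r) = 2·7^r(r + 1) - 2

We claim P(r) = 2·7^r(r + 1) - 2 for all r ≥ 1.
Base step (r = 1): P(1) = 26, and the closed form gives 26. They agree.
Suppose the result is true for r = j, so P(j) = 2·7^j(j + 1) - 2.
Then P(j+1) = P(j) + (7^j(12j + 26)) = (2·7^j(j + 1) - 2) + (7^j(12j + 26)).
Simplifying, P(j+1) = 14·7^j·j + 28·7^j - 2 = 2·7^(j+1)((j+1) + 1) - 2,
which is the closed form with r = j+1.
By induction, the statement is established for all r ≥ 1.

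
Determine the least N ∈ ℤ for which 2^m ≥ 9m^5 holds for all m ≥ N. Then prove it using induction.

N = 27

At m = 26: 67108864 < 106932384, so the inequality fails and N ≥ 27. We prove 2^m ≥ 9m^5 for all m ≥ 27.
Base step (m = 27): 2^m = 134217728 and 9m^5 = 129140163, so 134217728 ≥ 129140163.
Inductive step: assume the claim holds for m = p, so 2^p ≥ 9p^5.
Then 2^(p + 1) = 2·(2^p) ≥ 2·(9p^5).
Also, for p ≥ 27 we have 2·(9p^5) ≥ 9(p+1)^5, since 2 ≥ (1 + 1/p)^5 for all p ≥ 27.
Combining, 2^(p + 1) ≥ 9(p+1)^5.
By induction, the statement is established for all m ≥ 27.
Hence the smallest such N is 27.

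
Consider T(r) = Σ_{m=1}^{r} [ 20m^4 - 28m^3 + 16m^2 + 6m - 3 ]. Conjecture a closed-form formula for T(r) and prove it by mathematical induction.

T(r) = r(4r^4 + 3r^3 - 2r^2 + 4r + 2)

We claim T(r) = r(4r^4 + 3r^3 - 2r^2 + 4r + 2) for all r ≥ 1.
Base case (r = 1): T(1) = 11, and the closed form gives 11. They agree.
Suppose the result is true for r = m, so T(m) = m(4m^4 + 3m^3 - 2m^2 + 4m + 2).
Then T(m+1) = T(m) + (20m^4 + 52m^3 + 52m^2 + 34m + 11) = (m(4m^4 + 3m^3 - 2m^2 + 4m + 2)) + (20m^4 + 52m^3 + 52m^2 + 34m + 11).
Simplifying, T(m+1) = (m + 1)(4m^4 + 19m^3 + 31m^2 + 25m + 11) = (m+1)(4(m+1)^4 + 3(m+1)^3 - 2(m+1)^2 + 4(m+1) + 2),
which is the closed form with r = m+1.
By the principle of mathematical induction, the result holds for all r ≥ 1.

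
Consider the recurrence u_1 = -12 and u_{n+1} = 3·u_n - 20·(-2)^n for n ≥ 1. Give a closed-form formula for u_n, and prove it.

Computing the first terms: u_1 = -12, u_2 = 4, u_3 = -68. This suggests u_n = (-2)^(n + 2) - 4·3^(n - 1).
Base case (n = 1): the formula gives -12 = -12 = u_1.
Suppose the result is true for n = m, so u_m = (-2)^(m + 2) - 4·3^(m - 1).
Then u_{m+1} = 3·u_m - 20·(-2)^m = 3·((-2)^(m + 2) - 4·3^(m - 1)) - 20·(-2)^m = (-2)^(m + 3) - 4·3^m = (-2)^((m+1) + 2) - 4·3^((m+1) - 1),
which is the claimed formula at n = m+1.
Hence, by induction on n, the claim holds for every n ≥ 1.

u_n = (-2)^(n + 2) - 4·3^(n - 1)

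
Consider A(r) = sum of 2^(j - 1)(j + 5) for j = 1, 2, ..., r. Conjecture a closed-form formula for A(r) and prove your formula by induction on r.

A(r) = 2^r(r + 4) - 4

We claim A(r) = 2^r(r + 4) - 4 for all r ≥ 1.
For the base case r = 1: A(1) = 6, and the closed form gives 6. They agree.
Suppose the result is true for r = j, so A(j) = 2^j(j + 4) - 4.
Then A(j+1) = A(j) + (2^j(j + 6)) = (2^j(j + 4) - 4) + (2^j(j + 6)).
Simplifying, A(j+1) = 2·2^j·j + 10·2^j - 4 = 2^(j+1)((j+1) + 4) - 4,
which is the closed form with r = j+1.
This completes the induction.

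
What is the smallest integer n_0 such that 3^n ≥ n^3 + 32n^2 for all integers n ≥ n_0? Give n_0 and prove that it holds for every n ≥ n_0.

At n = 6: 729 < 1368, so the inequality fails and n_0 ≥ 7. We prove 3^n ≥ n^3 + 32n^2 for all n ≥ 7.
For the base case n = 7: 3^n = 2187 and n^3 + 32n^2 = 1911, so 2187 ≥ 1911.
Suppose the result is true for n = m, so 3^m ≥ m^3 + 32m^2.
Then 3^(m + 1) = 3·(3^m) ≥ 3·(m^3 + 32m^2).
Also, for m ≥ 7 we have 3·(m^3 + 32m^2) ≥ (m+1)^3 + 32(m+1)^2, since 3·(m^3 + 32m^2) − ((m+1)^3 + 32(m+1)^2) = 2m^3 + 61m^2 - 67m - 33, which is nonnegative for all m ≥ 7.
Combining, 3^(m + 1) ≥ (m+1)^3 + 32(m+1)^2.
Hence, by induction on n, the claim holds for every n ≥ 7.
Hence the smallest such n_0 is 7.

n_0 = 7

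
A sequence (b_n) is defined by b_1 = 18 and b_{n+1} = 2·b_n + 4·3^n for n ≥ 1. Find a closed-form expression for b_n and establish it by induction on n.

b_n = 3·2^n + 4·3^n

Computing the first terms: b_1 = 18, b_2 = 48, b_3 = 132. This suggests b_n = 3·2^n + 4·3^n.
When n = 1: the formula gives 18 = 18 = b_1.
Inductive step: assume the claim holds for n = m, so b_m = 3·2^m + 4·3^m.
Then b_{m+1} = 2·b_m + 4·3^m = 2·(3·2^m + 4·3^m) + 4·3^m = 3·2^(m + 1) + 4·3^(m + 1),
which is the claimed formula at n = m+1.
Hence, by induction on n, the claim holds for every n ≥ 1.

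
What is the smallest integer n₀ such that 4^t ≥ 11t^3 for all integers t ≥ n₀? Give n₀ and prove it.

n₀ = 6

At t = 5: 1024 < 1375, so the inequality fails and n₀ ≥ 6. We prove 4^t ≥ 11t^3 for all t ≥ 6.
Base step (t = 6): 4^t = 4096 and 11t^3 = 2376, so 4096 ≥ 2376.
Inductive step: assume the claim holds for t = m, so 4^m ≥ 11m^3.
Then 4^(m + 1) = 4·(4^m) ≥ 4·(11m^3).
Also, for m ≥ 6 we have 4·(11m^3) ≥ 11(m+1)^3, since 4 ≥ (1 + 1/m)^3 for all m ≥ 6.
Combining, 4^(m + 1) ≥ 11(m+1)^3.
This completes the induction.
Hence the smallest such n₀ is 6.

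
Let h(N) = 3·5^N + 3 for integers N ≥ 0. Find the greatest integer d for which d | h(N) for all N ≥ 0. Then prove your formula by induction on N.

Computing the first values: h(0) = 6 and h(1) = 18; gcd(6, 18) = 6, so d ≤ 6.
We prove 6 | 3·5^N + 3 for all N ≥ 0 by induction on N.
When N = 0: h(0) = 6 = 6·(1), so 6 | h(0).
Inductive step: suppose the statement holds for some j ≥ 0, i.e. 6 | h(j). Then
h(j+1) = 3·5^(j+1) + 3 = 5·(3·5^j + 3) - 12 = 5·h(j) - 12. The first term is divisible by 6 by the inductive hypothesis, and -12 is divisible by 6. Hence 6 | h(j+1).
By the principle of mathematical induction, the result holds for all N ≥ 0.
Therefore the largest such d is 6.

d = 6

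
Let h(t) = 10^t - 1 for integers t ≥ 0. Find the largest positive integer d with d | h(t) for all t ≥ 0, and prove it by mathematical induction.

d = 9

Computing the first values: h(0) = 0 and h(1) = 9; gcd(0, 9) = 9, so d ≤ 9.
We prove 9 | 10^t - 1 for all t ≥ 0 by induction on t.
For the base case t = 0: h(0) = 0 = 9·(0), so 9 | h(0).
For the inductive step, assume it holds for an arbitrary p ≥ 0, i.e. 9 | h(p). Then
h(p+1) = 10^(p+1) - 1 = 10·(10^p - 1) + 9 = 10·h(p) + 9. The first term is divisible by 9 by the inductive hypothesis, and 9 is divisible by 9. Hence 9 | h(p+1).
By induction, the statement is established for all t ≥ 0.
Therefore the largest such d is 9.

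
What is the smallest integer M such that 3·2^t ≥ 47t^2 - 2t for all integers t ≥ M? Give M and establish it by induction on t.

At t = 10: 3072 < 4680, so the inequality fails and M ≥ 11. We prove 3·2^t ≥ 47t^2 - 2t for all t ≥ 11.
Base step (t = 11): 3·2^t = 6144 and 47t^2 - 2t = 5665, so 6144 ≥ 5665.
Inductive step: assume the claim holds for t = m, so 3·2^m ≥ 47m^2 - 2m.
Then 3·2^(m + 1) = 2·(3·2^m) ≥ 2·(47m^2 - 2m).
Also, for m ≥ 11 we have 2·(47m^2 - 2m) ≥ 47(m+1)^2 - 2(m+1), since 2·(47m^2 - 2m) − (47(m+1)^2 - 2(m+1)) = 47m^2 - 96m - 45, which is nonnegative for all m ≥ 11.
Combining, 3·2^(m + 1) ≥ 47(m+1)^2 - 2(m+1).
By the principle of mathematical induction, the result holds for all t ≥ 11.
Hence the smallest such M is 11.

M = 11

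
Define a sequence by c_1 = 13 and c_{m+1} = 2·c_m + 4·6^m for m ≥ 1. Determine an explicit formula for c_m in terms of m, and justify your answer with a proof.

c_m = 7·2^(m - 1) + 6^m

Computing the first terms: c_1 = 13, c_2 = 50, c_3 = 244. This suggests c_m = 7·2^(m - 1) + 6^m.
Base step (m = 1): the formula gives 13 = 13 = c_1.
Inductive step: assume the claim holds for m = k, so c_k = 7·2^(k - 1) + 6^k.
Then c_{k+1} = 2·c_k + 4·6^k = 2·(7·2^(k - 1) + 6^k) + 4·6^k = 7·2^k + 6^(k + 1) = 7·2^((k+1) - 1) + 6^(k+1),
which is the claimed formula at m = k+1.
Hence, by induction on m, the claim holds for every m ≥ 1.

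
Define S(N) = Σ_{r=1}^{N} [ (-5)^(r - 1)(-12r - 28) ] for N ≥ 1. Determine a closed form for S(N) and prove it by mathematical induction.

We claim S(N) = (-5)^N(2N + 5) - 5 for all N ≥ 1.
When N = 1: S(1) = -40, and the closed form gives -40. They agree.
Inductive step: suppose the statement holds for some r ≥ 1, so S(r) = (-5)^r(2r + 5) - 5.
Then S(r+1) = S(r) + ((-5)^r(-12r - 40)) = ((-5)^r(2r + 5) - 5) + ((-5)^r(-12r - 40)).
Simplifying, S(r+1) = -10(-5)^r·r - 35(-5)^r - 5 = (-5)^(r+1)(2(r+1) + 5) - 5,
which is the closed form with N = r+1.
Hence, by induction on N, the claim holds for every N ≥ 1.

S(N) = (-5)^N(2N + 5) - 5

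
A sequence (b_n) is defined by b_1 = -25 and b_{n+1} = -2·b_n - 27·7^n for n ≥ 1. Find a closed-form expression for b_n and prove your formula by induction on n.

Computing the first terms: b_1 = -25, b_2 = -139, b_3 = -1045. This suggests b_n = -(-2)^(n + 1) - 3·7^n.
Base case (n = 1): the formula gives -25 = -25 = b_1.
Inductive step: suppose the statement holds for some j ≥ 1, so b_j = -(-2)^(j + 1) - 3·7^j.
Then b_{j+1} = -2·b_j - 27·7^j = -2·(-(-2)^(j + 1) - 3·7^j) - 27·7^j = -(-2)^(j + 2) - 3·7^(j + 1) = -(-2)^((j+1) + 1) - 3·7^(j+1),
which is the claimed formula at n = j+1.
Hence, by induction on n, the claim holds for every n ≥ 1.

b_n = -(-2)^(n + 1) - 3·7^n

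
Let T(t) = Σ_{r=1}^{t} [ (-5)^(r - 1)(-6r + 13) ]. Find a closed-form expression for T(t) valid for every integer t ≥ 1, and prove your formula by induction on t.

We claim T(t) = (-5)^t(t - 2) + 2 for all t ≥ 1.
Base case (t = 1): T(1) = 7, and the closed form gives 7. They agree.
For the inductive step, assume it holds for an arbitrary r ≥ 1, so T(r) = (-5)^r(r - 2) + 2.
Then T(r+1) = T(r) + ((-5)^r(-6r + 7)) = ((-5)^r(r - 2) + 2) + ((-5)^r(-6r + 7)).
Simplifying, T(r+1) = (-5)^(r + 1)r - (-5)^(r + 1) + 2 = (-5)^(r+1)((r+1) - 2) + 2,
which is the closed form with t = r+1.
By induction, the statement is established for all t ≥ 1.

T(t) = (-5)^t(t - 2) + 2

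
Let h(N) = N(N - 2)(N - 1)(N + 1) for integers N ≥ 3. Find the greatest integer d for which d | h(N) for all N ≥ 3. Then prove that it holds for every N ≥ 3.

Computing the first values: h(3) = 24 and h(4) = 120; gcd(24, 120) = 24, so d ≤ 24.
We prove 24 | N(N - 2)(N - 1)(N + 1) for all N ≥ 3 by induction on N.
Base step (N = 3): h(3) = 24 = 24·(1), so 24 | h(3).
Suppose the result is true for N = m, i.e. 24 | h(m). Then
h(m+1) − h(m) = (m-1)·m·(m+1)·(m+2) − (m-2)·(m-1)·m·(m+1) = (m-1)·m·(m+1)·[(m+2) − (m-2)] = 4·(m-1)·m·(m+1). The product of 3 consecutive integers is divisible by (3)! = 6, so h(m+1) − h(m) is divisible by 4·6 = 24. By the inductive hypothesis 24 | h(m), hence 24 | h(m+1).
This completes the induction.
Therefore the largest such d is 24.

d = 24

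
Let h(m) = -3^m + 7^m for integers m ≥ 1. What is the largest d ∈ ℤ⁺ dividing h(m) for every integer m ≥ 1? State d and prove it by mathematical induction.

Computing the first values: h(1) = 4 and h(2) = 40; gcd(4, 40) = 4, so d ≤ 4.
We prove 4 | -3^m + 7^m for all m ≥ 1 by induction on m.
Base case (m = 1): h(1) = 4 = 4·(1), so 4 | h(1).
For the inductive step, assume it holds for an arbitrary k ≥ 1, i.e. 4 | h(k). Then
7^{k+1} − 3^{k+1} = 7·7^k − 3·3^k = 7·(7^k − 3^k) + (4)·3^k. The first term is divisible by 4 by the inductive hypothesis, and the second term (4)·3^k is divisible by 4 since 4 | 4. Hence 4 | h(k+1).
By the principle of mathematical induction, the result holds for all m ≥ 1.
Therefore the largest such d is 4.

d = 4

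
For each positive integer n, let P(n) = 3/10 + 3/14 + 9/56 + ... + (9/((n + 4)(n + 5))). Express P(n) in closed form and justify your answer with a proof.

P(n) = 9n/(5(n + 5))

We claim P(n) = 9n/(5(n + 5)) for all n ≥ 1.
When n = 1: P(1) = 3/10, and the closed form gives 3/10. They agree.
Suppose the result is true for n = k, so P(k) = 9k/(5(k + 5)).
Then P(k+1) = P(k) + (9/((k + 5)(k + 6))) = (9k/(5(k + 5))) + (9/((k + 5)(k + 6))).
Simplifying, P(k+1) = 9(k + 1)/(5(k + 6)) = 9(k+1)/(5((k+1) + 5)),
which is the closed form with n = k+1.
By induction, the statement is established for all n ≥ 1.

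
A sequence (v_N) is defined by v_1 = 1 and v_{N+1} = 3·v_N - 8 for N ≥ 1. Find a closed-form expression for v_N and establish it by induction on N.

v_N = -3^N + 4

Computing the first terms: v_1 = 1, v_2 = -5, v_3 = -23. This suggests v_N = -3^N + 4.
When N = 1: the formula gives 1 = 1 = v_1.
Inductive step: assume the claim holds for N = p, so v_p = -3^p + 4.
Then v_{p+1} = 3·v_p - 8 = 3·(-3^p + 4) - 8 = -3^(p + 1) + 4,
which is the claimed formula at N = p+1.
Hence, by induction on N, the claim holds for every N ≥ 1.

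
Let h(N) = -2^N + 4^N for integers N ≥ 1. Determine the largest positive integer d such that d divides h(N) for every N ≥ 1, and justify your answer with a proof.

Computing the first values: h(1) = 2 and h(2) = 12; gcd(2, 12) = 2, so d ≤ 2.
We prove 2 | -2^N + 4^N for all N ≥ 1 by induction on N.
When N = 1: h(1) = 2 = 2·(1), so 2 | h(1).
Suppose the result is true for N = i, i.e. 2 | h(i). Then
4^{i+1} − 2^{i+1} = 4·4^i − 2·2^i = 4·(4^i − 2^i) + (2)·2^i. The first term is divisible by 2 by the inductive hypothesis, and the second term (2)·2^i is divisible by 2 since 2 | 2. Hence 2 | h(i+1).
By induction, the statement is established for all N ≥ 1.
Therefore the largest such d is 2.

d = 2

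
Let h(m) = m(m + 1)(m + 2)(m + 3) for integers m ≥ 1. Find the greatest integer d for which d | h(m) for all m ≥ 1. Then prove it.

Computing the first values: h(1) = 24 and h(2) = 120; gcd(24, 120) = 24, so d ≤ 24.
We prove 24 | m(m + 1)(m + 2)(m + 3) for all m ≥ 1 by induction on m.
For the base case m = 1: h(1) = 24 = 24·(1), so 24 | h(1).
Inductive step: assume the claim holds for m = i, i.e. 24 | h(i). Then
h(i+1) − h(i) = (i+1)·(i+2)·(i+3)·(i+4) − i·(i+1)·(i+2)·(i+3) = (i+1)·(i+2)·(i+3)·[(i+4) − i] = 4·(i+1)·(i+2)·(i+3). The product of 3 consecutive integers is divisible by (3)! = 6, so h(i+1) − h(i) is divisible by 4·6 = 24. By the inductive hypothesis 24 | h(i), hence 24 | h(i+1).
By the principle of mathematical induction, the result holds for all m ≥ 1.
Therefore the largest such d is 24.

d = 24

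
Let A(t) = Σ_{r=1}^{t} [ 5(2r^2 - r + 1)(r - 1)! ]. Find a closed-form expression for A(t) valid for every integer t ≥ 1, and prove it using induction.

A(t) = (10t + 5)t! - 5

We claim A(t) = (10t + 5)t! - 5 for all t ≥ 1.
For the base case t = 1: A(1) = 10, and the closed form gives 10. They agree.
Inductive step: assume the claim holds for t = r, so A(r) = (10r + 5)r! - 5.
Then A(r+1) = A(r) + (5(2r^2 + 3r + 2)r!) = ((10r + 5)r! - 5) + (5(2r^2 + 3r + 2)r!).
Simplifying, A(r+1) = (10(r+1) + 5)(r+1)! - 5,
which is the closed form with t = r+1.
This completes the induction.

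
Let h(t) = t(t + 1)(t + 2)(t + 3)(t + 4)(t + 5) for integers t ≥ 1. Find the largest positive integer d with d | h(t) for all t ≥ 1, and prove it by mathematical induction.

d = 720

Computing the first values: h(1) = 720 and h(2) = 5040; gcd(720, 5040) = 720, so d ≤ 720.
We prove 720 | t(t + 1)(t + 2)(t + 3)(t + 4)(t + 5) for all t ≥ 1 by induction on t.
When t = 1: h(1) = 720 = 720·(1), so 720 | h(1).
Inductive step: suppose the statement holds for some r ≥ 1, i.e. 720 | h(r). Then
h(r+1) − h(r) = (r+1)·(r+2)·(r+3)·(r+4)·(r+5)·(r+6) − r·(r+1)·(r+2)·(r+3)·(r+4)·(r+5) = (r+1)·(r+2)·(r+3)·(r+4)·(r+5)·[(r+6) − r] = 6·(r+1)·(r+2)·(r+3)·(r+4)·(r+5). The product of 5 consecutive integers is divisible by (5)! = 120, so h(r+1) − h(r) is divisible by 6·120 = 720. By the inductive hypothesis 720 | h(r), hence 720 | h(r+1).
By the principle of mathematical induction, the result holds for all t ≥ 1.
Therefore the largest such d is 720.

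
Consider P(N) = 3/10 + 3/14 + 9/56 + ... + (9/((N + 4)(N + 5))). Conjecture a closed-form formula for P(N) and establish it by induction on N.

We claim P(N) = 9N/(5(N + 5)) for all N ≥ 1.
Base step (N = 1): P(1) = 3/10, and the closed form gives 3/10. They agree.
For the inductive step, assume it holds for an arbitrary j ≥ 1, so P(j) = 9j/(5(j + 5)).
Then P(j+1) = P(j) + (9/((j + 5)(j + 6))) = (9j/(5(j + 5))) + (9/((j + 5)(j + 6))).
Simplifying, P(j+1) = 9(j + 1)/(5(j + 6)) = 9(j+1)/(5((j+1) + 5)),
which is the closed form with N = j+1.
Hence, by induction on N, the claim holds for every N ≥ 1.

P(N) = 9N/(5(N + 5))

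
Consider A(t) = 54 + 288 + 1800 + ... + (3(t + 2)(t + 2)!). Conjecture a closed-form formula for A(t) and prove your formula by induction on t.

A(t) = 3(t + 3)! - 18

We claim A(t) = 3(t + 3)! - 18 for all t ≥ 1.
Base step (t = 1): A(1) = 54, and the closed form gives 54. They agree.
Suppose the result is true for t = k, so A(k) = 3(k + 3)! - 18.
Then A(k+1) = A(k) + (3(k + 3)(k + 3)!) = (3(k + 3)! - 18) + (3(k + 3)(k + 3)!).
Simplifying, A(k+1) = 3((k+1) + 3)! - 18,
which is the closed form with t = k+1.
By induction, the statement is established for all t ≥ 1.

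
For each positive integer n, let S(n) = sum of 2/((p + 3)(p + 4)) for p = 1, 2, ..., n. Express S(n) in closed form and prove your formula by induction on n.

S(n) = n/(2(n + 4))

We claim S(n) = n/(2(n + 4)) for all n ≥ 1.
For the base case n = 1: S(1) = 1/10, and the closed form gives 1/10. They agree.
Inductive step: assume the claim holds for n = p, so S(p) = p/(2(p + 4)).
Then S(p+1) = S(p) + (2/((p + 4)(p + 5))) = (p/(2(p + 4))) + (2/((p + 4)(p + 5))).
Simplifying, S(p+1) = (p + 1)/(2(p + 5)) = (p+1)/(2((p+1) + 4)),
which is the closed form with n = p+1.
Hence, by induction on n, the claim holds for every n ≥ 1.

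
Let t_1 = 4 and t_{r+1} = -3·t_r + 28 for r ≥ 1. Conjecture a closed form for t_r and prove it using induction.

Computing the first terms: t_1 = 4, t_2 = 16, t_3 = -20. This suggests t_r = (-3)^r + 7.
Base case (r = 1): the formula gives 4 = 4 = t_1.
Inductive step: suppose the statement holds for some p ≥ 1, so t_p = (-3)^p + 7.
Then t_{p+1} = -3·t_p + 28 = -3·((-3)^p + 7) + 28 = (-3)^(p + 1) + 7,
which is the claimed formula at r = p+1.
Hence, by induction on r, the claim holds for every r ≥ 1.

t_r = (-3)^r + 7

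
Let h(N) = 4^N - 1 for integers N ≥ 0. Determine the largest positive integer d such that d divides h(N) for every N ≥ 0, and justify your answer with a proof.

Computing the first values: h(0) = 0 and h(1) = 3; gcd(0, 3) = 3, so d ≤ 3.
We prove 3 | 4^N - 1 for all N ≥ 0 by induction on N.
For the base case N = 0: h(0) = 0 = 3·(0), so 3 | h(0).
For the inductive step, assume it holds for an arbitrary r ≥ 0, i.e. 3 | h(r). Then
h(r+1) = 4^(r+1) - 1 = 4·(4^r - 1) + 3 = 4·h(r) + 3. The first term is divisible by 3 by the inductive hypothesis, and 3 is divisible by 3. Hence 3 | h(r+1).
Hence, by induction on N, the claim holds for every N ≥ 0.
Therefore the largest such d is 3.

d = 3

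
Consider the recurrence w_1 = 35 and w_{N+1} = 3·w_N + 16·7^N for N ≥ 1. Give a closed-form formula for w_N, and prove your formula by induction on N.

w_N = 7·3^(N - 1) + 4·7^N

Computing the first terms: w_1 = 35, w_2 = 217, w_3 = 1435. This suggests w_N = 7·3^(N - 1) + 4·7^N.
Base step (N = 1): the formula gives 35 = 35 = w_1.
For the inductive step, assume it holds for an arbitrary m ≥ 1, so w_m = 7·3^(m - 1) + 4·7^m.
Then w_{m+1} = 3·w_m + 16·7^m = 3·(7·3^(m - 1) + 4·7^m) + 16·7^m = 7·3^m + 4·7^(m + 1) = 7·3^((m+1) - 1) + 4·7^(m+1),
which is the claimed formula at N = m+1.
By induction, the statement is established for all N ≥ 1.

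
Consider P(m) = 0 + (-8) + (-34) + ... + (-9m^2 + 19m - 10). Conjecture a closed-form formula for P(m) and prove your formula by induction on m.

P(m) = -m(m - 1)(3m - 2)

We claim P(m) = -m(m - 1)(3m - 2) for all m ≥ 1.
Base case (m = 1): P(1) = 0, and the closed form gives 0. They agree.
Inductive step: suppose the statement holds for some j ≥ 1, so P(j) = j(-3j^2 + 5j - 2).
Then P(j+1) = P(j) + (j(-9j + 1)) = (j(-3j^2 + 5j - 2)) + (j(-9j + 1)).
Simplifying, P(j+1) = -j(j + 1)(3j + 1) = -(j+1)((j+1) - 1)(3(j+1) - 2),
which is the closed form with m = j+1.
This completes the induction.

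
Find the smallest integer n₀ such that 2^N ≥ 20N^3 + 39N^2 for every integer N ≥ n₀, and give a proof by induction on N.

n₀ = 17

At N = 16: 65536 < 91904, so the inequality fails and n₀ ≥ 17. We prove 2^N ≥ 20N^3 + 39N^2 for all N ≥ 17.
Base step (N = 17): 2^N = 131072 and 20N^3 + 39N^2 = 109531, so 131072 ≥ 109531.
Inductive step: suppose the statement holds for some p ≥ 17, so 2^p ≥ 20p^3 + 39p^2.
Then 2^(p + 1) = 2·(2^p) ≥ 2·(20p^3 + 39p^2).
Also, for p ≥ 17 we have 2·(20p^3 + 39p^2) ≥ 20(p+1)^3 + 39(p+1)^2, since 2·(20p^3 + 39p^2) − (20(p+1)^3 + 39(p+1)^2) = 20p^3 - 21p^2 - 138p - 59, which is nonnegative for all p ≥ 17.
Combining, 2^(p + 1) ≥ 20(p+1)^3 + 39(p+1)^2.
By the principle of mathematical induction, the result holds for all N ≥ 17.
Hence the smallest such n₀ is 17.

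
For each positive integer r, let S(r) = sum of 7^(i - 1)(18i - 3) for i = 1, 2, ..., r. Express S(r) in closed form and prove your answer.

S(r) = 7^r(3r - 1) + 1

We claim S(r) = 7^r(3r - 1) + 1 for all r ≥ 1.
Base case (r = 1): S(1) = 15, and the closed form gives 15. They agree.
Inductive step: assume the claim holds for r = i, so S(i) = 7^i(3i - 1) + 1.
Then S(i+1) = S(i) + (7^i(18i + 15)) = (7^i(3i - 1) + 1) + (7^i(18i + 15)).
Simplifying, S(i+1) = 21·7^i·i + 14·7^i + 1 = 7^(i+1)(3(i+1) - 1) + 1,
which is the closed form with r = i+1.
By induction, the statement is established for all r ≥ 1.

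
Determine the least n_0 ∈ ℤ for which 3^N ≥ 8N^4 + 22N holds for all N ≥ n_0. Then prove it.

n_0 = 11

At N = 10: 59049 < 80220, so the inequality fails and n_0 ≥ 11. We prove 3^N ≥ 8N^4 + 22N for all N ≥ 11.
When N = 11: 3^N = 177147 and 8N^4 + 22N = 117370, so 177147 ≥ 117370.
Suppose the result is true for N = m, so 3^m ≥ 8m^4 + 22m.
Then 3^(m + 1) = 3·(3^m) ≥ 3·(8m^4 + 22m).
Also, for m ≥ 11 we have 3·(8m^4 + 22m) ≥ 8(m+1)^4 + 22(m+1), since 3·(8m^4 + 22m) − (8(m+1)^4 + 22(m+1)) = 16m^4 - 32m^3 - 48m^2 + 12m - 30, which is nonnegative for all m ≥ 11.
Combining, 3^(m + 1) ≥ 8(m+1)^4 + 22(m+1).
By induction, the statement is established for all N ≥ 11.
Hence the smallest such n_0 is 11.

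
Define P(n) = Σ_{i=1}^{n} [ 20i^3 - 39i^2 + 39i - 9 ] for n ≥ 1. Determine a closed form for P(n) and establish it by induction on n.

P(n) = n(5n^3 - 3n^2 + 5n + 4)

We claim P(n) = n(5n^3 - 3n^2 + 5n + 4) for all n ≥ 1.
Base case (n = 1): P(1) = 11, and the closed form gives 11. They agree.
Suppose the result is true for n = i, so P(i) = i(5i^3 - 3i^2 + 5i + 4).
Then P(i+1) = P(i) + (20i^3 + 21i^2 + 21i + 11) = (i(5i^3 - 3i^2 + 5i + 4)) + (20i^3 + 21i^2 + 21i + 11).
Simplifying, P(i+1) = (i + 1)(5i^3 + 12i^2 + 14i + 11) = (i+1)(5(i+1)^3 - 3(i+1)^2 + 5(i+1) + 4),
which is the closed form with n = i+1.
By induction, the statement is established for all n ≥ 1.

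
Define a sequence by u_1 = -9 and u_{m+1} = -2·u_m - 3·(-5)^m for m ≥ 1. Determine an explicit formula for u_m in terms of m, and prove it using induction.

Computing the first terms: u_1 = -9, u_2 = 33, u_3 = -141. This suggests u_m = -(-2)^(m + 1) + (-5)^m.
Base step (m = 1): the formula gives -9 = -9 = u_1.
Suppose the result is true for m = k, so u_k = -(-2)^(k + 1) + (-5)^k.
Then u_{k+1} = -2·u_k - 3·(-5)^k = -2·(-(-2)^(k + 1) + (-5)^k) - 3·(-5)^k = -(-2)^(k + 2) + (-5)^(k + 1) = -(-2)^((k+1) + 1) + (-5)^(k+1),
which is the claimed formula at m = k+1.
This completes the induction.

u_m = -(-2)^(m + 1) + (-5)^m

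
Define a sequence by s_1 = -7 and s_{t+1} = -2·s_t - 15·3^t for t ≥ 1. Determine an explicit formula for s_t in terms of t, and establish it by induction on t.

Computing the first terms: s_1 = -7, s_2 = -31, s_3 = -73. This suggests s_t = -(-2)^t - 3^(t + 1).
When t = 1: the formula gives -7 = -7 = s_1.
For the inductive step, assume it holds for an arbitrary k ≥ 1, so s_k = -(-2)^k - 3^(k + 1).
Then s_{k+1} = -2·s_k - 15·3^k = -2·(-(-2)^k - 3^(k + 1)) - 15·3^k = -(-2)^(k + 1) - 3^(k + 2) = -(-2)^(k+1) - 3^((k+1) + 1),
which is the claimed formula at t = k+1.
Hence, by induction on t, the claim holds for every t ≥ 1.

s_t = -(-2)^t - 3^(t + 1)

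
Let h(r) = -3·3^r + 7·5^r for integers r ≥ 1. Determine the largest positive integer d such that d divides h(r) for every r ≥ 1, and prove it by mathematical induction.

Computing the first values: h(1) = 26 and h(2) = 148; gcd(26, 148) = 2, so d ≤ 2.
We prove 2 | -3·3^r + 7·5^r for all r ≥ 1 by induction on r.
When r = 1: h(1) = 26 = 2·(13), so 2 | h(1).
Inductive step: assume the claim holds for r = p, i.e. 2 | h(p). Then
h(p+1) − 5·h(p) = (-3·3^(p+1) + 7·5^(p+1)) − 5·(-3·3^p + 7·5^p) = (-3)·3^p·(3 − 5) = (6)·3^p. Since 2 | h(p) by the inductive hypothesis, 2 | 5·h(p); and 2 | 6 since 6 = 2·3. Therefore 2 | h(p+1).
By the principle of mathematical induction, the result holds for all r ≥ 1.
Therefore the largest such d is 2.

d = 2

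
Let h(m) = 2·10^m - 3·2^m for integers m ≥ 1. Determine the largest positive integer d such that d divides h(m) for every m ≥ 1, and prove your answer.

d = 2

Computing the first values: h(1) = 14 and h(2) = 188; gcd(14, 188) = 2, so d ≤ 2.
We prove 2 | 2·10^m - 3·2^m for all m ≥ 1 by induction on m.
Base step (m = 1): h(1) = 14 = 2·(7), so 2 | h(1).
Suppose the result is true for m = p, i.e. 2 | h(p). Then
h(p+1) − 10·h(p) = (2·10^(p+1) - 3·2^(p+1)) − 10·(2·10^p - 3·2^p) = (-3)·2^p·(2 − 10) = (24)·2^p. Since 2 | h(p) by the inductive hypothesis, 2 | 10·h(p); and 2 | 24 since 24 = 2·12. Therefore 2 | h(p+1).
Hence, by induction on m, the claim holds for every m ≥ 1.
Therefore the largest such d is 2.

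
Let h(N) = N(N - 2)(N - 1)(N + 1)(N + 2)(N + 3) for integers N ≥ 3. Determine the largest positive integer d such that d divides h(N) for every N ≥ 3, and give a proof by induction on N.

Computing the first values: h(3) = 720 and h(4) = 5040; gcd(720, 5040) = 720, so d ≤ 720.
We prove 720 | N(N - 2)(N - 1)(N + 1)(N + 2)(N + 3) for all N ≥ 3 by induction on N.
Base case (N = 3): h(3) = 720 = 720·(1), so 720 | h(3).
For the inductive step, assume it holds for an arbitrary m ≥ 3, i.e. 720 | h(m). Then
h(m+1) − h(m) = (m-1)·m·(m+1)·(m+2)·(m+3)·(m+4) − (m-2)·(m-1)·m·(m+1)·(m+2)·(m+3) = (m-1)·m·(m+1)·(m+2)·(m+3)·[(m+4) − (m-2)] = 6·(m-1)·m·(m+1)·(m+2)·(m+3). The product of 5 consecutive integers is divisible by (5)! = 120, so h(m+1) − h(m) is divisible by 6·120 = 720. By the inductive hypothesis 720 | h(m), hence 720 | h(m+1).
This completes the induction.
Therefore the largest such d is 720.

d = 720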